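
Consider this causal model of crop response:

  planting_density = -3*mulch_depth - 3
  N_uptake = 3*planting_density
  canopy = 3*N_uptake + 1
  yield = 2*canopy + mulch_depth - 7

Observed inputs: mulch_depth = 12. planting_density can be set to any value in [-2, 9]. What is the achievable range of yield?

-29 to 169

Intervening on planting_density fixes its value directly, overriding its dependence on mulch_depth.
Substituting into the canopy equation gives canopy = 9*planting_density + 1.
Substituting into the yield equation gives yield = 18*planting_density + 7.
Linear in planting_density, so extremes are at the endpoints: planting_density = -2 gives yield = -29; planting_density = 9 gives yield = 169.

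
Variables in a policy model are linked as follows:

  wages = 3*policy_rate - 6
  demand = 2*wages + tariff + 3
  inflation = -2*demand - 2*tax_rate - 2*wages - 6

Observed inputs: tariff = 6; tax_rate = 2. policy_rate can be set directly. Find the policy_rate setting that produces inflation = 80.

policy_rate = -4

Substituting into the demand equation gives demand = 6*policy_rate - 3.
Substituting into the inflation equation gives inflation = -18*policy_rate + 8.
Solve -18*policy_rate + 8 = 80: policy_rate = (80 - 8) / -18 = -4.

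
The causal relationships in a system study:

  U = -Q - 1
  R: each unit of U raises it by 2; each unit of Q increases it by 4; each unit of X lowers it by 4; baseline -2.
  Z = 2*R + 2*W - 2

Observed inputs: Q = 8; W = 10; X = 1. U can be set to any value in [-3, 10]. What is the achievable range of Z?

Intervening on U fixes its value directly, overriding its dependence on Q.
Substituting into the R equation gives R = 2*U + 26.
This gives Z = 4*U + 70.
Linear in U, so extremes are at the endpoints: U = -3 gives Z = 58; U = 10 gives Z = 110.

58 to 110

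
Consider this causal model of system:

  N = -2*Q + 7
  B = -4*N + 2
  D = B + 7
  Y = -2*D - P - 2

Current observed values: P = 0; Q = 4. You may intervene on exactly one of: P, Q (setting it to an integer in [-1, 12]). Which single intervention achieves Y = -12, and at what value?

Intervening on P: Y = -P - 28. Reaching -12 requires P = -16, outside [-1, 12].
Intervening on Q: with other inputs at their observed values, Y = -16*Q + 36. Solving for -12 gives Q = 3, within [-1, 12].

set Q = 3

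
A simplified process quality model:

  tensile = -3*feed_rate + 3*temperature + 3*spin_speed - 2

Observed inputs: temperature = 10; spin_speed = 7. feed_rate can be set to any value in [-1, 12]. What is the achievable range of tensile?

13 to 52

Substituting into the tensile equation gives tensile = -3*feed_rate + 49.
Linear in feed_rate, so extremes are at the endpoints: feed_rate = -1 gives tensile = 52; feed_rate = 12 gives tensile = 13.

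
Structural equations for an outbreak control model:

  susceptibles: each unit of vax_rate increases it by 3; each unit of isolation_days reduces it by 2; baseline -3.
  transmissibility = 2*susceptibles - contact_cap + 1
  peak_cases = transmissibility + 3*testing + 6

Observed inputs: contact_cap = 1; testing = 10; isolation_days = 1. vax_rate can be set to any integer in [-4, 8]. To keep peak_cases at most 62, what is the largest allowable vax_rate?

Substituting into the susceptibles equation gives susceptibles = 3*vax_rate - 5.
Substituting into the transmissibility equation gives transmissibility = 6*vax_rate - 10.
Substituting into the peak_cases equation gives peak_cases = 6*vax_rate + 26.
Require 6*vax_rate + 26 ≤ 62, so vax_rate ≤ 6.
The largest integer in [-4, 8] satisfying this is 6.

vax_rate = 6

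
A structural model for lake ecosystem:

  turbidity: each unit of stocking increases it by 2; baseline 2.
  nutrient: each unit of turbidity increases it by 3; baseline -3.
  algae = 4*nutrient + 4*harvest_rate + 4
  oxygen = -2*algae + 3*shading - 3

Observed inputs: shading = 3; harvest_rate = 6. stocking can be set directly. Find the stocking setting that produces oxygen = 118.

stocking = -4

Substituting into the nutrient equation gives nutrient = 6*stocking + 3.
Substituting into the algae equation gives algae = 24*stocking + 40.
Substituting into the oxygen equation gives oxygen = -48*stocking - 74.
Solve -48*stocking - 74 = 118: stocking = (118 + 74) / -48 = -4.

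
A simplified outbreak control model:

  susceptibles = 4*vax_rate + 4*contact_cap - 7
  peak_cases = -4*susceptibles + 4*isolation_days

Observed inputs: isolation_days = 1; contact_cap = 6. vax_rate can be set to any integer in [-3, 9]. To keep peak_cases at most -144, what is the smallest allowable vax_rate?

vax_rate = 5

Substituting into the susceptibles equation gives susceptibles = 4*vax_rate + 17.
Substituting into the peak_cases equation gives peak_cases = -16*vax_rate - 64.
Require -16*vax_rate - 64 ≤ -144, so vax_rate ≥ 5.
The smallest integer in [-3, 9] satisfying this is 5.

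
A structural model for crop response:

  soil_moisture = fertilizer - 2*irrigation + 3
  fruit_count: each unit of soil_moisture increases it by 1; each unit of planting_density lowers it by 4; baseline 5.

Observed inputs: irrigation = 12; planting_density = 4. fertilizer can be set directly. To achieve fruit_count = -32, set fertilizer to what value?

Substituting into the soil_moisture equation gives soil_moisture = fertilizer - 21.
Substituting into the fruit_count equation gives fruit_count = fertilizer - 32.
Solve fertilizer - 32 = -32: fertilizer = (-32 + 32) / 1 = 0.

fertilizer = 0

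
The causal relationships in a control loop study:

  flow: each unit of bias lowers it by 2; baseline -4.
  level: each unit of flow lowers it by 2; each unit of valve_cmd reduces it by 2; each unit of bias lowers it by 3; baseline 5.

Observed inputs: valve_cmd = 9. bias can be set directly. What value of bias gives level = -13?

bias = -8

Substituting into the level equation gives level = bias - 5.
Solve bias - 5 = -13: bias = (-13 + 5) / 1 = -8.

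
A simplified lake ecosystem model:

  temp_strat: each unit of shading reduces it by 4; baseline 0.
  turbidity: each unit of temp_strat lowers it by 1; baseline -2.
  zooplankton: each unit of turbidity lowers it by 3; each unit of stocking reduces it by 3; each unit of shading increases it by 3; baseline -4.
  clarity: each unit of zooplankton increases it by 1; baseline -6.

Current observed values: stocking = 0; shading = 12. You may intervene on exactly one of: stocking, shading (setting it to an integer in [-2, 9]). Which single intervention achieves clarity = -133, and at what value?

Intervening on stocking: with other inputs at their observed values, clarity = -3*stocking - 112. Solving for -133 gives stocking = 7, within [-2, 9].
Intervening on shading: clarity = -9*shading - 4. Reaching -133 requires shading = 43/3, not an integer.

set stocking = 7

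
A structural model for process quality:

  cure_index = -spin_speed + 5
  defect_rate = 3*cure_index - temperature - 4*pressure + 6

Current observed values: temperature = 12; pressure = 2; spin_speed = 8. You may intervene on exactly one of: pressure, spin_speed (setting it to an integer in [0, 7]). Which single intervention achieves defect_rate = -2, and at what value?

set spin_speed = 1

Intervening on pressure: defect_rate = -4*pressure - 15. Reaching -2 requires pressure = -13/4, not an integer.
Intervening on spin_speed: with other inputs at their observed values, defect_rate = -3*spin_speed + 1. Solving for -2 gives spin_speed = 1, within [0, 7].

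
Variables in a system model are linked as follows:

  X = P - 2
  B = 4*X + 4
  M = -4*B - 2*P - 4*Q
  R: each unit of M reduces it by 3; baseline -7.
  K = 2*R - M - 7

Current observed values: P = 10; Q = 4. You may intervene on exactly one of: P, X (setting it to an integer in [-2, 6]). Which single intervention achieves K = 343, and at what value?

set X = 0

Intervening on P: K = 126*P - 21. Reaching 343 requires P = 26/9, not an integer.
Intervening on X: with other inputs at their observed values, K = 112*X + 343. Solving for 343 gives X = 0, within [-2, 6].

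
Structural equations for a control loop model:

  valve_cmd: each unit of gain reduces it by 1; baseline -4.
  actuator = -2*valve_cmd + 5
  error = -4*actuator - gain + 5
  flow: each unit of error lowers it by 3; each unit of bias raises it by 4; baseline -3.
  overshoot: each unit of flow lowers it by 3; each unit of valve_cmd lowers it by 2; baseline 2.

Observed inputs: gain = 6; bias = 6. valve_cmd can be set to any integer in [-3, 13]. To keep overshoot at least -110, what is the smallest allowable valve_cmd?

Intervening on valve_cmd fixes its value directly, overriding its dependence on gain.
Substituting into the error equation gives error = 8*valve_cmd - 21.
Substituting into the flow equation gives flow = -24*valve_cmd + 84.
overshoot becomes 70*valve_cmd - 250.
Require 70*valve_cmd - 250 ≥ -110, so valve_cmd ≥ 2.
The smallest integer in [-3, 13] satisfying this is 2.

valve_cmd = 2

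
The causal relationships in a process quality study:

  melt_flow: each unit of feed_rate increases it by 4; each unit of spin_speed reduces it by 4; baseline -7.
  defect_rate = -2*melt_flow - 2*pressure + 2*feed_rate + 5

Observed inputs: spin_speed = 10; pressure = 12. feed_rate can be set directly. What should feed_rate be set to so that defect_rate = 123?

Substituting into the melt_flow equation gives melt_flow = 4*feed_rate - 47.
This gives defect_rate = -6*feed_rate + 75.
Solve -6*feed_rate + 75 = 123: feed_rate = (123 - 75) / -6 = -8.

feed_rate = -8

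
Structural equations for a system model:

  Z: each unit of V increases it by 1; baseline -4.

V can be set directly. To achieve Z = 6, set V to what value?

V = 10

Solve V - 4 = 6: V = (6 + 4) / 1 = 10.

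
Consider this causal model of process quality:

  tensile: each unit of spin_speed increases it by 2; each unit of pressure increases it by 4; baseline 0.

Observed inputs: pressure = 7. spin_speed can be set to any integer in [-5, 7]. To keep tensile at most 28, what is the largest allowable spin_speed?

spin_speed = 0

Substituting into the tensile equation gives tensile = 2*spin_speed + 28.
Require 2*spin_speed + 28 ≤ 28, so spin_speed ≤ 0.
The largest integer in [-5, 7] satisfying this is 0.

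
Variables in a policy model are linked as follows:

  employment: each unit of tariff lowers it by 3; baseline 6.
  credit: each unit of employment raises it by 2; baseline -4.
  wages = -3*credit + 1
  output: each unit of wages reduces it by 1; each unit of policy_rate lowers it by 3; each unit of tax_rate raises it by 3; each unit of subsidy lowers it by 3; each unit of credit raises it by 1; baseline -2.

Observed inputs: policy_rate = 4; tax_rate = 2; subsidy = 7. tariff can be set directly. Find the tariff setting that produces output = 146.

Substituting into the credit equation gives credit = -6*tariff + 8.
So wages = 18*tariff - 23.
output becomes -24*tariff + 2.
Solve -24*tariff + 2 = 146: tariff = (146 - 2) / -24 = -6.

tariff = -6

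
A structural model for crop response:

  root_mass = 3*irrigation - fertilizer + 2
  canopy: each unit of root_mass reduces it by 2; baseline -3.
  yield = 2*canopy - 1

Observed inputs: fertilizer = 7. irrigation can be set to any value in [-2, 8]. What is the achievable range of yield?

Substituting into the root_mass equation gives root_mass = 3*irrigation - 5.
canopy becomes -6*irrigation + 7.
yield becomes -12*irrigation + 13.
Linear in irrigation, so extremes are at the endpoints: irrigation = -2 gives yield = 37; irrigation = 8 gives yield = -83.

-83 to 37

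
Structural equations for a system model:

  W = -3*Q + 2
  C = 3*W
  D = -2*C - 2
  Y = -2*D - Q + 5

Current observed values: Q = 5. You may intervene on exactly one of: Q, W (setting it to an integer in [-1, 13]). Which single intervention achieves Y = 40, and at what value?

Intervening on Q: Y = -37*Q + 33. Reaching 40 requires Q = -7/37, not an integer.
Intervening on W: with other inputs at their observed values, Y = 12*W + 4. Solving for 40 gives W = 3, within [-1, 13].

set W = 3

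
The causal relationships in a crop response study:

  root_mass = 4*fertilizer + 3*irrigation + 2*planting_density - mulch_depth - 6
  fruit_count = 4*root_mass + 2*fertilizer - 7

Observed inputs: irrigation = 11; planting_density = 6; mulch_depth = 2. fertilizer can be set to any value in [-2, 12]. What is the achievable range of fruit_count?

105 to 357

Substituting into the root_mass equation gives root_mass = 4*fertilizer + 37.
This gives fruit_count = 18*fertilizer + 141.
Linear in fertilizer, so extremes are at the endpoints: fertilizer = -2 gives fruit_count = 105; fertilizer = 12 gives fruit_count = 357.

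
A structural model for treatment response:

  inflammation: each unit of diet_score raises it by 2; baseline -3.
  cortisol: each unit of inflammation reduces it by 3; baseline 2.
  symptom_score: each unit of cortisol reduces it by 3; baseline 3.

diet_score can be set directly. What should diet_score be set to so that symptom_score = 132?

diet_score = 9

Substituting into the cortisol equation gives cortisol = -6*diet_score + 11.
symptom_score becomes 18*diet_score - 30.
Solve 18*diet_score - 30 = 132: diet_score = (132 + 30) / 18 = 9.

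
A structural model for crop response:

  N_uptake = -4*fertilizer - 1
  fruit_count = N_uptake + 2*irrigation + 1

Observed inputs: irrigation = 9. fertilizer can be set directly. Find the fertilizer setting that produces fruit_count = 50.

Substituting into the fruit_count equation gives fruit_count = -4*fertilizer + 18.
Solve -4*fertilizer + 18 = 50: fertilizer = (50 - 18) / -4 = -8.

fertilizer = -8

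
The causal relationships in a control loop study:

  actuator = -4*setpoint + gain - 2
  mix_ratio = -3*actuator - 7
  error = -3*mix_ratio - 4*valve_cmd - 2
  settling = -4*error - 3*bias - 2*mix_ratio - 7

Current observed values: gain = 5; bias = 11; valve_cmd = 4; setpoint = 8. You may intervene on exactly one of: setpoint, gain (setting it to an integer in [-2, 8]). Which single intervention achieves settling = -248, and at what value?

set setpoint = -1

Intervening on setpoint: with other inputs at their observed values, settling = 120*setpoint - 128. Solving for -248 gives setpoint = -1, within [-2, 8].
Intervening on gain: settling = -30*gain + 982. Reaching -248 requires gain = 41, outside [-2, 8].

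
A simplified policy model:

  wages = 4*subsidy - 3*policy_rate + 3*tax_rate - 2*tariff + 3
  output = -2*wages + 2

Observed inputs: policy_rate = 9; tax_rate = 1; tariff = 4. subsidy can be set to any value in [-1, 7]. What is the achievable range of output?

4 to 68

Substituting into the wages equation gives wages = 4*subsidy - 29.
Substituting into the output equation gives output = -8*subsidy + 60.
Linear in subsidy, so extremes are at the endpoints: subsidy = -1 gives output = 68; subsidy = 7 gives output = 4.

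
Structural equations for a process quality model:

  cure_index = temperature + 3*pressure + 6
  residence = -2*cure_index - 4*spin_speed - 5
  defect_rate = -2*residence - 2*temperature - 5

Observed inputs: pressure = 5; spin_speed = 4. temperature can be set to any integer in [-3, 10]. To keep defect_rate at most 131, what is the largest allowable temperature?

Substituting into the cure_index equation gives cure_index = temperature + 21.
residence becomes -2*temperature - 63.
Substituting into the defect_rate equation gives defect_rate = 2*temperature + 121.
Require 2*temperature + 121 ≤ 131, so temperature ≤ 5.
The largest integer in [-3, 10] satisfying this is 5.

temperature = 5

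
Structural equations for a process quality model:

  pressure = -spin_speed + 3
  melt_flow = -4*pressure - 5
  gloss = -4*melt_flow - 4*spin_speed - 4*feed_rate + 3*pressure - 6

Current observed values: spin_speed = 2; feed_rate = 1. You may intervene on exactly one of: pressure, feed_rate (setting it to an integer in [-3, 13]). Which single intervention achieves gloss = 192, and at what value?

set pressure = 10

Intervening on pressure: with other inputs at their observed values, gloss = 19*pressure + 2. Solving for 192 gives pressure = 10, within [-3, 13].
Intervening on feed_rate: gloss = -4*feed_rate + 25. Reaching 192 requires feed_rate = -167/4, not an integer.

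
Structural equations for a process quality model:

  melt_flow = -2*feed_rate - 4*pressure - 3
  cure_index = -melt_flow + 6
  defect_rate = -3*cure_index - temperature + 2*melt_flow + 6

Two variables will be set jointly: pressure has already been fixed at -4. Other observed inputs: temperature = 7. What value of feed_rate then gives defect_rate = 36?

feed_rate = 1

With pressure held at -4:
Substituting into the melt_flow equation gives melt_flow = -2*feed_rate + 13.
Substituting into the cure_index equation gives cure_index = 2*feed_rate - 7.
Substituting into the defect_rate equation gives defect_rate = -10*feed_rate + 46.
Solve -10*feed_rate + 46 = 36: feed_rate = (36 - 46) / -10 = 1.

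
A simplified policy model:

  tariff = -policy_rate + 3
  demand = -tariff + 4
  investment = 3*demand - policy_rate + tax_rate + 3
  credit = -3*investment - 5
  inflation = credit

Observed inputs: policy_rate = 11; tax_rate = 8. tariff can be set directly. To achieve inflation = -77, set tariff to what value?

Intervening on tariff fixes its value directly, overriding its dependence on policy_rate.
Substituting into the investment equation gives investment = -3*tariff + 12.
This gives credit = 9*tariff - 41.
Substituting into the inflation equation gives inflation = 9*tariff - 41.
Solve 9*tariff - 41 = -77: tariff = (-77 + 41) / 9 = -4.

tariff = -4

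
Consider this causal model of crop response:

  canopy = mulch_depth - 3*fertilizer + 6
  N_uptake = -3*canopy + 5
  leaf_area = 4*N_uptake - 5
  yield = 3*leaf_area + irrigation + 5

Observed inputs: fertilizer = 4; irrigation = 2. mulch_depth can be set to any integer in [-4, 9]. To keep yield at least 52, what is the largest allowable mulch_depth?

mulch_depth = 6

Substituting into the canopy equation gives canopy = mulch_depth - 6.
N_uptake becomes -3*mulch_depth + 23.
So leaf_area = -12*mulch_depth + 87.
Substituting into the yield equation gives yield = -36*mulch_depth + 268.
Require -36*mulch_depth + 268 ≥ 52, so mulch_depth ≤ 6.
The largest integer in [-4, 9] satisfying this is 6.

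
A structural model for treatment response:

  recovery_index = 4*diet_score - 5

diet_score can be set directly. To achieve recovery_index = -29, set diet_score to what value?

Solve 4*diet_score - 5 = -29: diet_score = (-29 + 5) / 4 = -6.

diet_score = -6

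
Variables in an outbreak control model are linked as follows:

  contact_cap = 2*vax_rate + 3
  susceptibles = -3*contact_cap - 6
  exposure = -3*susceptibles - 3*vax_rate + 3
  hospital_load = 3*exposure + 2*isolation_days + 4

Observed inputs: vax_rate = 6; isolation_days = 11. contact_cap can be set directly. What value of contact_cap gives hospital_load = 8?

contact_cap = -1

Intervening on contact_cap fixes its value directly, overriding its dependence on vax_rate.
Substituting into the exposure equation gives exposure = 9*contact_cap + 3.
Substituting into the hospital_load equation gives hospital_load = 27*contact_cap + 35.
Solve 27*contact_cap + 35 = 8: contact_cap = (8 - 35) / 27 = -1.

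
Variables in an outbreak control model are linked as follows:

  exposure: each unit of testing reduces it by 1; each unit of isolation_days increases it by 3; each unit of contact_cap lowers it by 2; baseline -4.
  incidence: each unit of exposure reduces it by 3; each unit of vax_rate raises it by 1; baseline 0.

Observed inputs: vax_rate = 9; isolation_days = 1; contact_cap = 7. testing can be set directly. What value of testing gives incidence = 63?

testing = 3

Substituting into the exposure equation gives exposure = -testing - 15.
Substituting into the incidence equation gives incidence = 3*testing + 54.
Solve 3*testing + 54 = 63: testing = (63 - 54) / 3 = 3.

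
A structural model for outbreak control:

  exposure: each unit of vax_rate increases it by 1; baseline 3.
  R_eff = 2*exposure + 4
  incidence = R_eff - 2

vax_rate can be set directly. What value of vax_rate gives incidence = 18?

Substituting into the R_eff equation gives R_eff = 2*vax_rate + 10.
So incidence = 2*vax_rate + 8.
Solve 2*vax_rate + 8 = 18: vax_rate = (18 - 8) / 2 = 5.

vax_rate = 5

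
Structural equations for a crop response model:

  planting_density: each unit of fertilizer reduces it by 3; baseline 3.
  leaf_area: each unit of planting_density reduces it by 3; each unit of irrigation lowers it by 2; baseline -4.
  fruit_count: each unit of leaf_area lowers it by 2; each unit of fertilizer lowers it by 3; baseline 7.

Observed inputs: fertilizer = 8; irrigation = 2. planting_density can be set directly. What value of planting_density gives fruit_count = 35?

Intervening on planting_density fixes its value directly, overriding its dependence on fertilizer.
Substituting into the leaf_area equation gives leaf_area = -3*planting_density - 8.
So fruit_count = 6*planting_density - 1.
Solve 6*planting_density - 1 = 35: planting_density = (35 + 1) / 6 = 6.

planting_density = 6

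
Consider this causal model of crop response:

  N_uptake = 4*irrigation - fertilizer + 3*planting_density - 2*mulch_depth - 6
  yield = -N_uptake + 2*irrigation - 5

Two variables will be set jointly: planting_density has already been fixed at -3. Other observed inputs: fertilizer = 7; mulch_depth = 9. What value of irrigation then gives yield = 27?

irrigation = 4

With planting_density held at -3:
Substituting into the N_uptake equation gives N_uptake = 4*irrigation - 40.
yield becomes -2*irrigation + 35.
Solve -2*irrigation + 35 = 27: irrigation = (27 - 35) / -2 = 4.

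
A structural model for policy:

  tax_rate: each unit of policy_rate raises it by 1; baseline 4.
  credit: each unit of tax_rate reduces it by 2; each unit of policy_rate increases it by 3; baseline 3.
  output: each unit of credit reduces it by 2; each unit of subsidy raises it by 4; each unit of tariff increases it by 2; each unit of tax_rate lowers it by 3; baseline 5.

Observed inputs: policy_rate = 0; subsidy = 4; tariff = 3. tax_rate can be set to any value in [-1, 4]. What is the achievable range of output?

Intervening on tax_rate fixes its value directly, overriding its dependence on policy_rate.
Substituting into the credit equation gives credit = -2*tax_rate + 3.
output becomes tax_rate + 21.
Linear in tax_rate, so extremes are at the endpoints: tax_rate = -1 gives output = 20; tax_rate = 4 gives output = 25.

20 to 25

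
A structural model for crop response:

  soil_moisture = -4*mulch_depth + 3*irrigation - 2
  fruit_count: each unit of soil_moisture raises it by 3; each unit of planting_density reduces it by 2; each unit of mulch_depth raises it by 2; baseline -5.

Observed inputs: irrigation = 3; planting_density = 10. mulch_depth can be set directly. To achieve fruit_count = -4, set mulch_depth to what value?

Substituting into the soil_moisture equation gives soil_moisture = -4*mulch_depth + 7.
fruit_count becomes -10*mulch_depth - 4.
Solve -10*mulch_depth - 4 = -4: mulch_depth = (-4 + 4) / -10 = 0.

mulch_depth = 0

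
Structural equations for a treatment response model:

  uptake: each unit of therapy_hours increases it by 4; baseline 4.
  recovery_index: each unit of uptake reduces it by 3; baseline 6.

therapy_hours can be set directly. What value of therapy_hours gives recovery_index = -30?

therapy_hours = 2

Substituting into the recovery_index equation gives recovery_index = -12*therapy_hours - 6.
Solve -12*therapy_hours - 6 = -30: therapy_hours = (-30 + 6) / -12 = 2.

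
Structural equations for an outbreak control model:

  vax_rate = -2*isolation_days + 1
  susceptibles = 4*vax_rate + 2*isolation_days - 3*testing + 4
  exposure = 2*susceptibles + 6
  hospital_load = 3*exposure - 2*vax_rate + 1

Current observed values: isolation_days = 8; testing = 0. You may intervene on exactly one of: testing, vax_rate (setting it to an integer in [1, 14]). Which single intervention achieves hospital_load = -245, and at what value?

set testing = 3

Intervening on testing: with other inputs at their observed values, hospital_load = -18*testing - 191. Solving for -245 gives testing = 3, within [1, 14].
Intervening on vax_rate: hospital_load = 22*vax_rate + 139. Reaching -245 requires vax_rate = -192/11, not an integer.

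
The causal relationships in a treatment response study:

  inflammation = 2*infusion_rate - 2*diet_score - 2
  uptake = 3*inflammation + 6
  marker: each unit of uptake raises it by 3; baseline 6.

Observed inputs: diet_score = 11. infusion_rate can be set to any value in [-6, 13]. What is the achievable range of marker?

-300 to 42

Substituting into the inflammation equation gives inflammation = 2*infusion_rate - 24.
Substituting into the uptake equation gives uptake = 6*infusion_rate - 66.
Substituting into the marker equation gives marker = 18*infusion_rate - 192.
Linear in infusion_rate, so extremes are at the endpoints: infusion_rate = -6 gives marker = -300; infusion_rate = 13 gives marker = 42.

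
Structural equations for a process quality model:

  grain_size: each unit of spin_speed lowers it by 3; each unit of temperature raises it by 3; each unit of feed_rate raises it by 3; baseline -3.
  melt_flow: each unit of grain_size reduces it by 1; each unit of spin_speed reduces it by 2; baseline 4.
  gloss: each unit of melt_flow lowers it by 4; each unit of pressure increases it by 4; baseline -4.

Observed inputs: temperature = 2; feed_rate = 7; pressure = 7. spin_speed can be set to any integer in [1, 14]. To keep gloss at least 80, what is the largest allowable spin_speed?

spin_speed = 6

Substituting into the grain_size equation gives grain_size = -3*spin_speed + 24.
Substituting into the melt_flow equation gives melt_flow = spin_speed - 20.
So gloss = -4*spin_speed + 104.
Require -4*spin_speed + 104 ≥ 80, so spin_speed ≤ 6.
The largest integer in [1, 14] satisfying this is 6.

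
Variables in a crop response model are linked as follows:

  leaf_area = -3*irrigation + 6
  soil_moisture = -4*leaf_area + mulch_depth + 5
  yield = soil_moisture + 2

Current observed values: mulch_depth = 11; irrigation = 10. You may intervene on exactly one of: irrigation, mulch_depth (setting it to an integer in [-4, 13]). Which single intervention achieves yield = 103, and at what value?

set mulch_depth = 0

Intervening on irrigation: yield = 12*irrigation - 6. Reaching 103 requires irrigation = 109/12, not an integer.
Intervening on mulch_depth: with other inputs at their observed values, yield = mulch_depth + 103. Solving for 103 gives mulch_depth = 0, within [-4, 13].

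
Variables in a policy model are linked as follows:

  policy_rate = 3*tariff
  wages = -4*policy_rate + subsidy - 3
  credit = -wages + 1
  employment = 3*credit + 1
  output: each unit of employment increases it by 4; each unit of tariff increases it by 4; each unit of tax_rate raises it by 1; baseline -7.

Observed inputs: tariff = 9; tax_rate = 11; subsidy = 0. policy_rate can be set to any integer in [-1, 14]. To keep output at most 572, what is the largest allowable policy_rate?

policy_rate = 10

Intervening on policy_rate fixes its value directly, overriding its dependence on tariff.
Substituting into the wages equation gives wages = -4*policy_rate - 3.
So credit = 4*policy_rate + 4.
Substituting into the employment equation gives employment = 12*policy_rate + 13.
Substituting into the output equation gives output = 48*policy_rate + 92.
Require 48*policy_rate + 92 ≤ 572, so policy_rate ≤ 10.
The largest integer in [-1, 14] satisfying this is 10.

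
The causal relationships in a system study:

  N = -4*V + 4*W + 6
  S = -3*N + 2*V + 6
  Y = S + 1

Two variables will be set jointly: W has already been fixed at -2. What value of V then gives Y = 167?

With W held at -2:
Substituting into the N equation gives N = -4*V - 2.
Substituting into the S equation gives S = 14*V + 12.
This gives Y = 14*V + 13.
Solve 14*V + 13 = 167: V = (167 - 13) / 14 = 11.

V = 11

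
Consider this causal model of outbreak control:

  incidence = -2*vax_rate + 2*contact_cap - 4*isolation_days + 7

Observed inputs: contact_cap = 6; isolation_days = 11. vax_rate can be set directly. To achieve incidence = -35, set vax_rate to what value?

vax_rate = 5

Substituting into the incidence equation gives incidence = -2*vax_rate - 25.
Solve -2*vax_rate - 25 = -35: vax_rate = (-35 + 25) / -2 = 5.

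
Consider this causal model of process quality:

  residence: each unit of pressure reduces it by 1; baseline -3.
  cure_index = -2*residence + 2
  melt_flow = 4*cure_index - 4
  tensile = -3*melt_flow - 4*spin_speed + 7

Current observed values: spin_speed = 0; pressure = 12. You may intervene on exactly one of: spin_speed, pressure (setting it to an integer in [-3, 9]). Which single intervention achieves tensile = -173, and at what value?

set pressure = 4

Intervening on spin_speed: tensile = -4*spin_speed - 365. Reaching -173 requires spin_speed = -48, outside [-3, 9].
Intervening on pressure: with other inputs at their observed values, tensile = -24*pressure - 77. Solving for -173 gives pressure = 4, within [-3, 9].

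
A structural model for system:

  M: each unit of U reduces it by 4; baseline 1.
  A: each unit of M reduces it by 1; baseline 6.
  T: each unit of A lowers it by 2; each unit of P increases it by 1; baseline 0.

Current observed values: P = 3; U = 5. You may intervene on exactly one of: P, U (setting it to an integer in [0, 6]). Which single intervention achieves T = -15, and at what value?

Intervening on P: T = P - 50. Reaching -15 requires P = 35, outside [0, 6].
Intervening on U: with other inputs at their observed values, T = -8*U - 7. Solving for -15 gives U = 1, within [0, 6].

set U = 1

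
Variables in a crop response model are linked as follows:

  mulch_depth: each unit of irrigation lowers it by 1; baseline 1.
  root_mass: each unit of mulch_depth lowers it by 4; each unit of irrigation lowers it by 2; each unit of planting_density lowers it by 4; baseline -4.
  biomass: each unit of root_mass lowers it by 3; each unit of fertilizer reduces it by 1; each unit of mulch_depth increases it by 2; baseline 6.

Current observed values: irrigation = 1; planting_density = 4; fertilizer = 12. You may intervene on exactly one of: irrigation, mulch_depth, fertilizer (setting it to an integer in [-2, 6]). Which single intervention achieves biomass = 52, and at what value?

set irrigation = 2

Intervening on irrigation: with other inputs at their observed values, biomass = -8*irrigation + 68. Solving for 52 gives irrigation = 2, within [-2, 6].
Intervening on mulch_depth: biomass = 14*mulch_depth + 60. Reaching 52 requires mulch_depth = -4/7, not an integer.
Intervening on fertilizer: biomass = -fertilizer + 72. Reaching 52 requires fertilizer = 20, outside [-2, 6].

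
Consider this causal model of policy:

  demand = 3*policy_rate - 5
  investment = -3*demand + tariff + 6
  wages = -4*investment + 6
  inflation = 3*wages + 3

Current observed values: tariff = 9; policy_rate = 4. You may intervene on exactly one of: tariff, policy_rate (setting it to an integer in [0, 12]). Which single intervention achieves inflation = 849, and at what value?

set policy_rate = 11

Intervening on tariff: inflation = -12*tariff + 201. Reaching 849 requires tariff = -54, outside [0, 12].
Intervening on policy_rate: with other inputs at their observed values, inflation = 108*policy_rate - 339. Solving for 849 gives policy_rate = 11, within [0, 12].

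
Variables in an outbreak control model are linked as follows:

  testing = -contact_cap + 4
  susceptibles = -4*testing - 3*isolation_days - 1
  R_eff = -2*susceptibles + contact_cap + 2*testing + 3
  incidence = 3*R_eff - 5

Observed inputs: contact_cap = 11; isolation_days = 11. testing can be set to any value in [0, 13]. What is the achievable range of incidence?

241 to 631

Intervening on testing fixes its value directly, overriding its dependence on contact_cap.
Substituting into the susceptibles equation gives susceptibles = -4*testing - 34.
R_eff becomes 10*testing + 82.
This gives incidence = 30*testing + 241.
Linear in testing, so extremes are at the endpoints: testing = 0 gives incidence = 241; testing = 13 gives incidence = 631.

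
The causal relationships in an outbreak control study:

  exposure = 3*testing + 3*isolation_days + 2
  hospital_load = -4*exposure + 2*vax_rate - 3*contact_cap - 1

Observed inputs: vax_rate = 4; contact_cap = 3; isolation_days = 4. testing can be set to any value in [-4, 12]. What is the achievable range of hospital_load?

Substituting into the exposure equation gives exposure = 3*testing + 14.
This gives hospital_load = -12*testing - 58.
Linear in testing, so extremes are at the endpoints: testing = -4 gives hospital_load = -10; testing = 12 gives hospital_load = -202.

-202 to -10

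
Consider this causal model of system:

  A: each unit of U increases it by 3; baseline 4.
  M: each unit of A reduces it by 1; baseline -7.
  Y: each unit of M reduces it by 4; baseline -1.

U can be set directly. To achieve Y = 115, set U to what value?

U = 6

Substituting into the M equation gives M = -3*U - 11.
Substituting into the Y equation gives Y = 12*U + 43.
Solve 12*U + 43 = 115: U = (115 - 43) / 12 = 6.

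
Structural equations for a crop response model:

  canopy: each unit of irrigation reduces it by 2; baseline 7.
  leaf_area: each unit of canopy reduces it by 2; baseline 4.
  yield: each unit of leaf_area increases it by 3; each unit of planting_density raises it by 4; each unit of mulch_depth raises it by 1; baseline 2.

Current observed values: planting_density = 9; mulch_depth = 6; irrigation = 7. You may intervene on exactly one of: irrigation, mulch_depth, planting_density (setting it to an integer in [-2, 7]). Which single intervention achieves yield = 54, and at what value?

set planting_density = -2

Intervening on irrigation: yield = 12*irrigation + 14. Reaching 54 requires irrigation = 10/3, not an integer.
Intervening on mulch_depth: yield = mulch_depth + 92. Reaching 54 requires mulch_depth = -38, outside [-2, 7].
Intervening on planting_density: with other inputs at their observed values, yield = 4*planting_density + 62. Solving for 54 gives planting_density = -2, within [-2, 7].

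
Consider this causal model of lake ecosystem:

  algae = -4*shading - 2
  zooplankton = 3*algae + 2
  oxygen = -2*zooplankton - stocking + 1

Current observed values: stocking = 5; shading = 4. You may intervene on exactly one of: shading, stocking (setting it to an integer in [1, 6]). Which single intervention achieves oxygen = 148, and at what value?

set shading = 6

Intervening on shading: with other inputs at their observed values, oxygen = 24*shading + 4. Solving for 148 gives shading = 6, within [1, 6].
Intervening on stocking: oxygen = -stocking + 105. Reaching 148 requires stocking = -43, outside [1, 6].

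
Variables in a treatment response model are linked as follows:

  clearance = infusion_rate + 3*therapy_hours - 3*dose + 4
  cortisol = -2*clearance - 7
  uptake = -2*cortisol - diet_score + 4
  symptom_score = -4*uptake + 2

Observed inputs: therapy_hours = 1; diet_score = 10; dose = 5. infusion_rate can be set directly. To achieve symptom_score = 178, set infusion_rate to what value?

infusion_rate = -5

Substituting into the clearance equation gives clearance = infusion_rate - 8.
Substituting into the cortisol equation gives cortisol = -2*infusion_rate + 9.
This gives uptake = 4*infusion_rate - 24.
symptom_score becomes -16*infusion_rate + 98.
Solve -16*infusion_rate + 98 = 178: infusion_rate = (178 - 98) / -16 = -5.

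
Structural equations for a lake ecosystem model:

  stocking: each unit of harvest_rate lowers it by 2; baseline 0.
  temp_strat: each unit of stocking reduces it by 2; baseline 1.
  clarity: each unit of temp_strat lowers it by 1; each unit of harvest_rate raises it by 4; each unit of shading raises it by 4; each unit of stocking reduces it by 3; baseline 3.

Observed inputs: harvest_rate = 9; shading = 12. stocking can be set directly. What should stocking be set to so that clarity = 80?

Intervening on stocking fixes its value directly, overriding its dependence on harvest_rate.
Substituting into the clarity equation gives clarity = -stocking + 86.
Solve -stocking + 86 = 80: stocking = (80 - 86) / -1 = 6.

stocking = 6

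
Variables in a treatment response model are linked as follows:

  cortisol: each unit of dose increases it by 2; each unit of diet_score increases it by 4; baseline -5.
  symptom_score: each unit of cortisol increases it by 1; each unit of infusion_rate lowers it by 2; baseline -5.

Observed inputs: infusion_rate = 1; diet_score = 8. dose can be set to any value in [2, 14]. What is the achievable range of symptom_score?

Substituting into the cortisol equation gives cortisol = 2*dose + 27.
So symptom_score = 2*dose + 20.
Linear in dose, so extremes are at the endpoints: dose = 2 gives symptom_score = 24; dose = 14 gives symptom_score = 48.

24 to 48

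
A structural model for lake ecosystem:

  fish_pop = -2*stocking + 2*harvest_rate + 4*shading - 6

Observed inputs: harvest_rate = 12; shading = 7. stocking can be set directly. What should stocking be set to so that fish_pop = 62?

stocking = -8

Substituting into the fish_pop equation gives fish_pop = -2*stocking + 46.
Solve -2*stocking + 46 = 62: stocking = (62 - 46) / -2 = -8.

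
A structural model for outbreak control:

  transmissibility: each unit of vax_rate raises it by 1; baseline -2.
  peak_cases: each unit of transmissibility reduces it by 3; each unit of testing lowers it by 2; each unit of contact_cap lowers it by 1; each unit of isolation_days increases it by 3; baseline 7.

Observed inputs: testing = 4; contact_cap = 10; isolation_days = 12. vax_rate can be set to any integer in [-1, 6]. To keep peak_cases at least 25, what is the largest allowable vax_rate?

vax_rate = 2

Substituting into the peak_cases equation gives peak_cases = -3*vax_rate + 31.
Require -3*vax_rate + 31 ≥ 25, so vax_rate ≤ 2.
The largest integer in [-1, 6] satisfying this is 2.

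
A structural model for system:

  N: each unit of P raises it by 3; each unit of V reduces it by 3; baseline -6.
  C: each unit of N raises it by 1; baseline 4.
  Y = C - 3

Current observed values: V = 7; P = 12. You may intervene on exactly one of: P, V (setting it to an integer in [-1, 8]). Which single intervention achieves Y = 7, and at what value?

Intervening on P: Y = 3*P - 26. Reaching 7 requires P = 11, outside [-1, 8].
Intervening on V: with other inputs at their observed values, Y = -3*V + 31. Solving for 7 gives V = 8, within [-1, 8].

set V = 8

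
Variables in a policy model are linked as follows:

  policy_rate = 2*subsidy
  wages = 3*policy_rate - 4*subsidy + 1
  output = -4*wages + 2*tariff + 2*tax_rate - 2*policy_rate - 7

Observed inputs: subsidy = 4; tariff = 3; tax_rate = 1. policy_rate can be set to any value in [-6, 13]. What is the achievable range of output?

-121 to 145

Intervening on policy_rate fixes its value directly, overriding its dependence on subsidy.
Substituting into the wages equation gives wages = 3*policy_rate - 15.
Substituting into the output equation gives output = -14*policy_rate + 61.
Linear in policy_rate, so extremes are at the endpoints: policy_rate = -6 gives output = 145; policy_rate = 13 gives output = -121.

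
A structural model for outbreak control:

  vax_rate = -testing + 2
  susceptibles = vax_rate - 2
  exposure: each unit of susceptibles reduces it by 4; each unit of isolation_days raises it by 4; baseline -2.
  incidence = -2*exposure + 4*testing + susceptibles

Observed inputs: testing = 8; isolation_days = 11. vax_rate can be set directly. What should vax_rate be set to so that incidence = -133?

Intervening on vax_rate fixes its value directly, overriding its dependence on testing.
Substituting into the exposure equation gives exposure = -4*vax_rate + 50.
incidence becomes 9*vax_rate - 70.
Solve 9*vax_rate - 70 = -133: vax_rate = (-133 + 70) / 9 = -7.

vax_rate = -7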